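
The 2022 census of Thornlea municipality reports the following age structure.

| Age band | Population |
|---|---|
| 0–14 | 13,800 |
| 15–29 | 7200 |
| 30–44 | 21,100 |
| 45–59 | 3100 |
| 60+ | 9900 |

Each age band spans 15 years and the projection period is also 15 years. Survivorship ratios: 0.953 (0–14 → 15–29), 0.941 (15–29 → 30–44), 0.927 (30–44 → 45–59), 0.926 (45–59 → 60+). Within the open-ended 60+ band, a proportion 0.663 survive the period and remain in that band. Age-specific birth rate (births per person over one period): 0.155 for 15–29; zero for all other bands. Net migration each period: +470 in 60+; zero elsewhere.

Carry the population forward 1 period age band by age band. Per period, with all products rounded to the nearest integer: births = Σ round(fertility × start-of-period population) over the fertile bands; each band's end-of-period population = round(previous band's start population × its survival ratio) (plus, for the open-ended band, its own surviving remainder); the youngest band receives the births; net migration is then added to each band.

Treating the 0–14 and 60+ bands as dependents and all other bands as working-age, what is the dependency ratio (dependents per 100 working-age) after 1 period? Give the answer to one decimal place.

27.9

Period 1:
Births: 7200 × 0.155 = 1116
15–29: 13800 × 0.953 = 13151
30–44: 7200 × 0.941 = 6775
45–59: 21100 × 0.927 = 19560
60+: 3100 × 0.926 + 9900 × 0.663 = 2871 + 6564 = 9435
Net migration: 60+ + 470 → 9905
Giving 1116 / 13151 / 6775 / 19560 / 9905.
Dependents (band 0–14 + band 60+) = 1116 + 9905 = 11021; working-age = 39486; ratio = 11021/39486 × 100 = 27.9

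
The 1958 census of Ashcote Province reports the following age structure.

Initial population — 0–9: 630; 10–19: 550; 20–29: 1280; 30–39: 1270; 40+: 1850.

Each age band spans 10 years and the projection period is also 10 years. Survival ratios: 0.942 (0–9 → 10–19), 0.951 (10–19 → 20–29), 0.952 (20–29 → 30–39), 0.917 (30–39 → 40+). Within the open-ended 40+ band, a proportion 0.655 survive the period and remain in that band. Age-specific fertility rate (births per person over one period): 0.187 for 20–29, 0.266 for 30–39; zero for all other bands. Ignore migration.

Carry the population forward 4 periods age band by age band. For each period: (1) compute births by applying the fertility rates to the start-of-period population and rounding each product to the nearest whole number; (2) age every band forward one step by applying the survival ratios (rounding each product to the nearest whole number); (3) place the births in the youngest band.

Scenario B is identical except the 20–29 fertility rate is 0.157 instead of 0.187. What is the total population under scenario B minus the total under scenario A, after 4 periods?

Period 1:
Births: 1280 * 0.187 = 239 ; 1270 * 0.266 = 338 → total 577
10–19: 630 * 0.942 = 593
20–29: 550 * 0.951 = 523
30–39: 1280 * 0.952 = 1219
40+: 1270 * 0.917 + 1850 * 0.655 = 1165 + 1212 = 2377
End of period: [577, 593, 523, 1219, 2377]
Period 2:
Births: 523 * 0.187 = 98 ; 1219 * 0.266 = 324 → total 422
10–19: 577 * 0.942 = 544
20–29: 593 * 0.951 = 564
30–39: 523 * 0.952 = 498
40+: 1219 * 0.917 + 2377 * 0.655 = 1118 + 1557 = 2675
End of period: [422, 544, 564, 498, 2675]
Period 3:
Births: 564 * 0.187 = 105 ; 498 * 0.266 = 132 → total 237
10–19: 422 * 0.942 = 398
20–29: 544 * 0.951 = 517
30–39: 564 * 0.952 = 537
40+: 498 * 0.917 + 2675 * 0.655 = 457 + 1752 = 2209
End of period: [237, 398, 517, 537, 2209]
Period 4:
Births: 517 * 0.187 = 97 ; 537 * 0.266 = 143 → total 240
10–19: 237 * 0.942 = 223
20–29: 398 * 0.951 = 378
30–39: 517 * 0.952 = 492
40+: 537 * 0.917 + 2209 * 0.655 = 492 + 1447 = 1939
End of period: [240, 223, 378, 492, 1939]
Scenario A total after 4 periods: 3272
Scenario B projection —
Period 1:
Births: 1280 * 0.157 = 201 ; 1270 * 0.266 = 338 → total 539
10–19: 630 * 0.942 = 593
20–29: 550 * 0.951 = 523
30–39: 1280 * 0.952 = 1219
40+: 1270 * 0.917 + 1850 * 0.655 = 1165 + 1212 = 2377
End of period: [539, 593, 523, 1219, 2377]
Period 2:
Births: 523 * 0.157 = 82 ; 1219 * 0.266 = 324 → total 406
10–19: 539 * 0.942 = 508
20–29: 593 * 0.951 = 564
30–39: 523 * 0.952 = 498
40+: 1219 * 0.917 + 2377 * 0.655 = 1118 + 1557 = 2675
End of period: [406, 508, 564, 498, 2675]
Period 3:
Births: 564 * 0.157 = 89 ; 498 * 0.266 = 132 → total 221
10–19: 406 * 0.942 = 382
20–29: 508 * 0.951 = 483
30–39: 564 * 0.952 = 537
40+: 498 * 0.917 + 2675 * 0.655 = 457 + 1752 = 2209
End of period: [221, 382, 483, 537, 2209]
Period 4:
Births: 483 * 0.157 = 76 ; 537 * 0.266 = 143 → total 219
10–19: 221 * 0.942 = 208
20–29: 382 * 0.951 = 363
30–39: 483 * 0.952 = 460
40+: 537 * 0.917 + 2209 * 0.655 = 492 + 1447 = 1939
End of period: [219, 208, 363, 460, 1939]
Scenario B total after 4 periods: 3189
Difference B − A = 3189 − 3272 = -83

-83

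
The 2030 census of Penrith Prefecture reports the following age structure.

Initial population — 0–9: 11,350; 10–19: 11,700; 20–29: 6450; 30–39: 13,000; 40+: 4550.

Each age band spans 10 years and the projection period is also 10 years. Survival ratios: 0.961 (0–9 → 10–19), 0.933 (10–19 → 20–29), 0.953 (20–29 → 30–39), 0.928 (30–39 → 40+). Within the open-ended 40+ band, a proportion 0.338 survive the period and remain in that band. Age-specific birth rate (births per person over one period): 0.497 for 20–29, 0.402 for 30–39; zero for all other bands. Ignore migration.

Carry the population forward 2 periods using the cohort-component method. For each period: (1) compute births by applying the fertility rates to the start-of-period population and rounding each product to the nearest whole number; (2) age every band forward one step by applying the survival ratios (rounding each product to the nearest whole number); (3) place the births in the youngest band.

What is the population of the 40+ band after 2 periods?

10301

Period 1:
Births: 6450 × 0.497 = 3206, 13000 × 0.402 = 5226 → 8432
10–19: 11350 × 0.961 = 10907
20–29: 11700 × 0.933 = 10916
30–39: 6450 × 0.953 = 6147
40+: 13000 × 0.928 + 4550 × 0.338 = 12064 + 1538 = 13602
→ [8432, 10907, 10916, 6147, 13602]
Period 2:
Births: 10916 × 0.497 = 5425, 6147 × 0.402 = 2471 → 7896
10–19: 8432 × 0.961 = 8103
20–29: 10907 × 0.933 = 10176
30–39: 10916 × 0.953 = 10403
40+: 6147 × 0.928 + 13602 × 0.338 = 5704 + 4597 = 10301
→ [7896, 8103, 10176, 10403, 10301]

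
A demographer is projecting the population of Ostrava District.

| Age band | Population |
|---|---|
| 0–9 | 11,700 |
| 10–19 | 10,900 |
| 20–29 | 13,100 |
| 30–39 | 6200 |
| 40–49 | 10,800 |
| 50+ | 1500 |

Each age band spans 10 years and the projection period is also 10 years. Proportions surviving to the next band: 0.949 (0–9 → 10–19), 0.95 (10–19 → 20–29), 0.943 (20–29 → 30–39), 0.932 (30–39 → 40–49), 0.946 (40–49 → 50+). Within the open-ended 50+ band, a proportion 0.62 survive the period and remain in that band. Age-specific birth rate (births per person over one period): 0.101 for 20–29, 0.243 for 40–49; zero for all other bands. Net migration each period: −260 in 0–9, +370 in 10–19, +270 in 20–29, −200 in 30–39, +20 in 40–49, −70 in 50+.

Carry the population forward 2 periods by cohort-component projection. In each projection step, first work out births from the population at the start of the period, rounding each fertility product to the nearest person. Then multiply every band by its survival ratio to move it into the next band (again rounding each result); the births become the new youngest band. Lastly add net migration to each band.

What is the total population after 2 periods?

50709

Call the bands 1 to 6, youngest first.
[period 1]
Births: 13100 × 0.101 = 1323  |  10800 × 0.243 = 2624 → total 3947
Band 2: 11700 × 0.949 = 11103
Band 3: 10900 × 0.95 = 10355
Band 4: 13100 × 0.943 = 12353
Band 5: 6200 × 0.932 = 5778
Band 6: 10800 × 0.946 + 1500 × 0.62 = 10217 + 930 = 11147
Net migration: Band 1 − 260 → 3687; Band 2 + 370 → 11473; Band 3 + 270 → 10625; Band 4 − 200 → 12153; Band 5 + 20 → 5798; Band 6 − 70 → 11077
End of period: [3687, 11473, 10625, 12153, 5798, 11077]
[period 2]
Births: 10625 × 0.101 = 1073  |  5798 × 0.243 = 1409 → total 2482
Band 2: 3687 × 0.949 = 3499
Band 3: 11473 × 0.95 = 10899
Band 4: 10625 × 0.943 = 10019
Band 5: 12153 × 0.932 = 11327
Band 6: 5798 × 0.946 + 11077 × 0.62 = 5485 + 6868 = 12353
Net migration: Band 1 − 260 → 2222; Band 2 + 370 → 3869; Band 3 + 270 → 11169; Band 4 − 200 → 9819; Band 5 + 20 → 11347; Band 6 − 70 → 12283
End of period: [2222, 3869, 11169, 9819, 11347, 12283]
Total after period 2: 2222 + 3869 + 11169 + 9819 + 11347 + 12283 = 50709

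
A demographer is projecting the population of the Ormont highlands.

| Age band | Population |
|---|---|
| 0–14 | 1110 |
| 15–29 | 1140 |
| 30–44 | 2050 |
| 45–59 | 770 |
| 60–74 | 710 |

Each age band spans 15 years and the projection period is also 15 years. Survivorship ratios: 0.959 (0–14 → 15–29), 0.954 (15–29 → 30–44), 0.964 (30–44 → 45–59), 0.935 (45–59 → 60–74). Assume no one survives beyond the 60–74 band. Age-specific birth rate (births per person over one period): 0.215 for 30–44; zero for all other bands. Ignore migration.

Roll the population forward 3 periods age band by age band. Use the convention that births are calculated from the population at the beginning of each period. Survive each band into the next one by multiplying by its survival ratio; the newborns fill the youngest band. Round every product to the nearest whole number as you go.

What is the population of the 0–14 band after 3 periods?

(Groups numbered youngest = 1 to oldest = 5.)
Period 1:
Births: 2050 * 0.215 = 441
Group 2: 1110 * 0.959 = 1064
Group 3: 1140 * 0.954 = 1088
Group 4: 2050 * 0.964 = 1976
Group 5: 770 * 0.935 = 720
→ [441, 1064, 1088, 1976, 720]
Period 2:
Births: 1088 * 0.215 = 234
Group 2: 441 * 0.959 = 423
Group 3: 1064 * 0.954 = 1015
Group 4: 1088 * 0.964 = 1049
Group 5: 1976 * 0.935 = 1848
→ [234, 423, 1015, 1049, 1848]
Period 3:
Births: 1015 * 0.215 = 218
Group 2: 234 * 0.959 = 224
Group 3: 423 * 0.954 = 404
Group 4: 1015 * 0.964 = 978
Group 5: 1049 * 0.935 = 981
→ [218, 224, 404, 978, 981]

218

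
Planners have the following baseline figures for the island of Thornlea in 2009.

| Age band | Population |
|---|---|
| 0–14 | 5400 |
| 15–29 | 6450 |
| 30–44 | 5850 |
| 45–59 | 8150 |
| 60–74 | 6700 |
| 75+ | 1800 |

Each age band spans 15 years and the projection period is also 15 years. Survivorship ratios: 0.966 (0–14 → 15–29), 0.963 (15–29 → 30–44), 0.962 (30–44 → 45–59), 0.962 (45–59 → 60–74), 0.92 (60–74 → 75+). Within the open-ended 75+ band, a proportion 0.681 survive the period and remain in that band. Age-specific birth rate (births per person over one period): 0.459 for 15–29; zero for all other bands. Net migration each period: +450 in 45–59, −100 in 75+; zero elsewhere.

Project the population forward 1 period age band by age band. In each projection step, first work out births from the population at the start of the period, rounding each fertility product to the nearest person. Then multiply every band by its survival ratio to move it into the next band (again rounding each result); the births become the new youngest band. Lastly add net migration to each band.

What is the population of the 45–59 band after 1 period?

After projecting period 1:
Births: 6450 * 0.459 = 2961
15–29: 5400 * 0.966 = 5216
30–44: 6450 * 0.963 = 6211
45–59: 5850 * 0.962 = 5628
60–74: 8150 * 0.962 = 7840
75+: 6700 * 0.92 + 1800 * 0.681 = 6164 + 1226 = 7390
Net migration: 45–59 + 450 → 6078; 75+ − 100 → 7290
End of period: [2961, 5216, 6211, 6078, 7840, 7290]

6078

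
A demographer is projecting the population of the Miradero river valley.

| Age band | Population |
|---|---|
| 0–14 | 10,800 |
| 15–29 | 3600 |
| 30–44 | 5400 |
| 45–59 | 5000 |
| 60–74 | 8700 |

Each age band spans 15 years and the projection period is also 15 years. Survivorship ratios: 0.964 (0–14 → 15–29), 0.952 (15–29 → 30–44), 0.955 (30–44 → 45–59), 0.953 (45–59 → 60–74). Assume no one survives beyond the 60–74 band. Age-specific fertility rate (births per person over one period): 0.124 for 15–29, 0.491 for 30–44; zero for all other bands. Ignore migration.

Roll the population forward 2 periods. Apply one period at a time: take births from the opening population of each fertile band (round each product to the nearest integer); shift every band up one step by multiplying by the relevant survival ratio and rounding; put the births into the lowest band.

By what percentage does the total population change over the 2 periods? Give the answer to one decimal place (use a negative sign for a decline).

-28.2

Let band 1 be 0–14 through band 5 = 60–74.
[period 1]
Births: 3600 × 0.124 = 446, 5400 × 0.491 = 2651 → 3097
Band 2: 10800 × 0.964 = 10411
Band 3: 3600 × 0.952 = 3427
Band 4: 5400 × 0.955 = 5157
Band 5: 5000 × 0.953 = 4765
End of period: [3097, 10411, 3427, 5157, 4765]
[period 2]
Births: 10411 × 0.124 = 1291, 3427 × 0.491 = 1683 → 2974
Band 2: 3097 × 0.964 = 2986
Band 3: 10411 × 0.952 = 9911
Band 4: 3427 × 0.955 = 3273
Band 5: 5157 × 0.953 = 4915
End of period: [2974, 2986, 9911, 3273, 4915]
Total: 33500 → 24059; change = -9441; percentage change = -28.2%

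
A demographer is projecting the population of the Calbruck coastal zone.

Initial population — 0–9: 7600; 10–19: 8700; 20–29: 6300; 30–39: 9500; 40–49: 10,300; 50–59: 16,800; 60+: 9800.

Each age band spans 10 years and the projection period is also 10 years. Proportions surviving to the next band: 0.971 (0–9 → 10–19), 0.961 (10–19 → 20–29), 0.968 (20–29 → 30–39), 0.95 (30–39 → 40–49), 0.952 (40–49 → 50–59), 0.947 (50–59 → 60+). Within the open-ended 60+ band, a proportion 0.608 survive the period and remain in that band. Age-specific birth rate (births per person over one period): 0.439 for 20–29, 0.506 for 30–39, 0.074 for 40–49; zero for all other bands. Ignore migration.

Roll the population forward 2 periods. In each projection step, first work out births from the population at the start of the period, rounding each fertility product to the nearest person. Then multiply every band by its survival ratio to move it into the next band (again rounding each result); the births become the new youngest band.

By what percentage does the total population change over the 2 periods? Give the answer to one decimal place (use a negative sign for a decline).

Call the groups 1 to 7, youngest first.
[period 1]
Births: 6300 × 0.439 = 2766 ; 9500 × 0.506 = 4807 ; 10300 × 0.074 = 762 → 8335
Group 2: 7600 × 0.971 = 7380
Group 3: 8700 × 0.961 = 8361
Group 4: 6300 × 0.968 = 6098
Group 5: 9500 × 0.95 = 9025
Group 6: 10300 × 0.952 = 9806
Group 7: 16800 × 0.947 + 9800 × 0.608 = 15910 + 5958 = 21868
→ [8335, 7380, 8361, 6098, 9025, 9806, 21868]
[period 2]
Births: 8361 × 0.439 = 3670 ; 6098 × 0.506 = 3086 ; 9025 × 0.074 = 668 → 7424
Group 2: 8335 × 0.971 = 8093
Group 3: 7380 × 0.961 = 7092
Group 4: 8361 × 0.968 = 8093
Group 5: 6098 × 0.95 = 5793
Group 6: 9025 × 0.952 = 8592
Group 7: 9806 × 0.947 + 21868 × 0.608 = 9286 + 13296 = 22582
→ [7424, 8093, 7092, 8093, 5793, 8592, 22582]
Total: 69000 → 67669; change = -1331; percentage change = -1.9%

-1.9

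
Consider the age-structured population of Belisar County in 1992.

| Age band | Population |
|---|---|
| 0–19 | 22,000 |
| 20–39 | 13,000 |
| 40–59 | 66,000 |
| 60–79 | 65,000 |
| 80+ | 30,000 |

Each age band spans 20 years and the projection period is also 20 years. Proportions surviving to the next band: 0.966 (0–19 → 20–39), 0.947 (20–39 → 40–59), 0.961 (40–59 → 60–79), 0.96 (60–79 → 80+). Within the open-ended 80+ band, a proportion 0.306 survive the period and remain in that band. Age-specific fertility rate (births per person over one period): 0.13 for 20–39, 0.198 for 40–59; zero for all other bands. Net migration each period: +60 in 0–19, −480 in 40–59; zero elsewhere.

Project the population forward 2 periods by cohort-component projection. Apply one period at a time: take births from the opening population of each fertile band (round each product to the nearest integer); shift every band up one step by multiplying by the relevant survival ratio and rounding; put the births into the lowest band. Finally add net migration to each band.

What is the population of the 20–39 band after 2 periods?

Period 1:
Births: 13000 * 0.13 = 1690, 66000 * 0.198 = 13068 → 14758
20–39: 22000 * 0.966 = 21252
40–59: 13000 * 0.947 = 12311
60–79: 66000 * 0.961 = 63426
80+: 65000 * 0.96 + 30000 * 0.306 = 62400 + 9180 = 71580
Net migration: 0–19 + 60 → 14818; 40–59 − 480 → 11831
Population now: 0–19=14818, 20–39=21252, 40–59=11831, 60–79=63426, 80+=71580
Period 2:
Births: 21252 * 0.13 = 2763, 11831 * 0.198 = 2343 → 5106
20–39: 14818 * 0.966 = 14314
40–59: 21252 * 0.947 = 20126
60–79: 11831 * 0.961 = 11370
80+: 63426 * 0.96 + 71580 * 0.306 = 60889 + 21903 = 82792
Net migration: 0–19 + 60 → 5166; 40–59 − 480 → 19646
Population now: 0–19=5166, 20–39=14314, 40–59=19646, 60–79=11370, 80+=82792

14314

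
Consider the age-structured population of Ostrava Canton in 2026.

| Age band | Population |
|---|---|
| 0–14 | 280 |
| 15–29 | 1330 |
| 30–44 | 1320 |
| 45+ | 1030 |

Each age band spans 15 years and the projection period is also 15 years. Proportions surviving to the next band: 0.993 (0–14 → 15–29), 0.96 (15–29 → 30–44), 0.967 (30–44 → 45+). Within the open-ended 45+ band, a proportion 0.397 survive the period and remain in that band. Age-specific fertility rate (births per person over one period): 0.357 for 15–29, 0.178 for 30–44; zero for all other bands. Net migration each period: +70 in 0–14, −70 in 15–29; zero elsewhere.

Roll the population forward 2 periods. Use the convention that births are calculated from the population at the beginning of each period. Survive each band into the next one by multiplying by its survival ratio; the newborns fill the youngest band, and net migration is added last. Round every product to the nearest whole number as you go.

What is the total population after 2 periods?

3180

Call the bands 1 to 4, youngest first.
Period 1.
Births: 1330 × 0.357 = 475, 1320 × 0.178 = 235 → 710
Band 2: 280 × 0.993 = 278
Band 3: 1330 × 0.96 = 1277
Band 4: 1320 × 0.967 + 1030 × 0.397 = 1276 + 409 = 1685
Net migration: Band 1 + 70 → 780; Band 2 − 70 → 208
Giving 780 / 208 / 1277 / 1685.
Period 2.
Births: 208 × 0.357 = 74, 1277 × 0.178 = 227 → 301
Band 2: 780 × 0.993 = 775
Band 3: 208 × 0.96 = 200
Band 4: 1277 × 0.967 + 1685 × 0.397 = 1235 + 669 = 1904
Net migration: Band 1 + 70 → 371; Band 2 − 70 → 705
Giving 371 / 705 / 200 / 1904.
Total after period 2: 371 + 705 + 200 + 1904 = 3180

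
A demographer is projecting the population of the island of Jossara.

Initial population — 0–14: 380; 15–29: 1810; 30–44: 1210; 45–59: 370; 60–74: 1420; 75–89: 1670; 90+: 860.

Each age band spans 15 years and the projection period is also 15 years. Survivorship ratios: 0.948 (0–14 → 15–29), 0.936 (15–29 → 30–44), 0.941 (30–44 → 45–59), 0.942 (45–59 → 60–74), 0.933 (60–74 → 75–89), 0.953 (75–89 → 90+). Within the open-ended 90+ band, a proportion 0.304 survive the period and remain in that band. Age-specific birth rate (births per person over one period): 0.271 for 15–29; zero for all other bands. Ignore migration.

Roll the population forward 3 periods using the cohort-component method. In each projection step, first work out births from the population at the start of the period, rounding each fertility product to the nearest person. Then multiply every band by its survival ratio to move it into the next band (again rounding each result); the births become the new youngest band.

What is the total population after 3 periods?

4340

Let group 1 be 0–14 through group 7 = 90+.
Period 1:
Births: 1810 × 0.271 = 491
Group 2: 380 × 0.948 = 360
Group 3: 1810 × 0.936 = 1694
Group 4: 1210 × 0.941 = 1139
Group 5: 370 × 0.942 = 349
Group 6: 1420 × 0.933 = 1325
Group 7: 1670 × 0.953 + 860 × 0.304 = 1592 + 261 = 1853
End of period: [491, 360, 1694, 1139, 349, 1325, 1853]
Period 2:
Births: 360 × 0.271 = 98
Group 2: 491 × 0.948 = 465
Group 3: 360 × 0.936 = 337
Group 4: 1694 × 0.941 = 1594
Group 5: 1139 × 0.942 = 1073
Group 6: 349 × 0.933 = 326
Group 7: 1325 × 0.953 + 1853 × 0.304 = 1263 + 563 = 1826
End of period: [98, 465, 337, 1594, 1073, 326, 1826]
Period 3:
Births: 465 × 0.271 = 126
Group 2: 98 × 0.948 = 93
Group 3: 465 × 0.936 = 435
Group 4: 337 × 0.941 = 317
Group 5: 1594 × 0.942 = 1502
Group 6: 1073 × 0.933 = 1001
Group 7: 326 × 0.953 + 1826 × 0.304 = 311 + 555 = 866
End of period: [126, 93, 435, 317, 1502, 1001, 866]
Total after period 3: 126 + 93 + 435 + 317 + 1502 + 1001 + 866 = 4340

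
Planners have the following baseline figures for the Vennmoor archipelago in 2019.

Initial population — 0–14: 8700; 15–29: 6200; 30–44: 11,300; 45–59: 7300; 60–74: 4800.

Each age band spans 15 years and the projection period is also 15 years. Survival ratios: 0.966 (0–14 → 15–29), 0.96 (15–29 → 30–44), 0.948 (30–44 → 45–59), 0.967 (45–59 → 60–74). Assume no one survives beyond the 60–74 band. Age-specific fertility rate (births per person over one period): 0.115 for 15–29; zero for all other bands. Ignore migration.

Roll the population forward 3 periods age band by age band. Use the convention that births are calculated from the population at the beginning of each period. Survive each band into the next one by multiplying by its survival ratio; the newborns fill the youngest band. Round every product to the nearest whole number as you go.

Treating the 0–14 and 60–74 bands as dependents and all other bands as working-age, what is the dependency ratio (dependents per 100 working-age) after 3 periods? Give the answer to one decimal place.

59.9

(Bands numbered youngest = 1 to oldest = 5.)
— Period 1 —
Births: 6200 × 0.115 = 713
Band 2: 8700 × 0.966 = 8404
Band 3: 6200 × 0.96 = 5952
Band 4: 11300 × 0.948 = 10712
Band 5: 7300 × 0.967 = 7059
Population now: 0–14=713, 15–29=8404, 30–44=5952, 45–59=10712, 60–74=7059
— Period 2 —
Births: 8404 × 0.115 = 966
Band 2: 713 × 0.966 = 689
Band 3: 8404 × 0.96 = 8068
Band 4: 5952 × 0.948 = 5642
Band 5: 10712 × 0.967 = 10359
Population now: 0–14=966, 15–29=689, 30–44=8068, 45–59=5642, 60–74=10359
— Period 3 —
Births: 689 × 0.115 = 79
Band 2: 966 × 0.966 = 933
Band 3: 689 × 0.96 = 661
Band 4: 8068 × 0.948 = 7648
Band 5: 5642 × 0.967 = 5456
Population now: 0–14=79, 15–29=933, 30–44=661, 45–59=7648, 60–74=5456
Dependents (band 0–14 + band 60–74) = 79 + 5456 = 5535; working-age = 9242; ratio = 5535/9242 × 100 = 59.9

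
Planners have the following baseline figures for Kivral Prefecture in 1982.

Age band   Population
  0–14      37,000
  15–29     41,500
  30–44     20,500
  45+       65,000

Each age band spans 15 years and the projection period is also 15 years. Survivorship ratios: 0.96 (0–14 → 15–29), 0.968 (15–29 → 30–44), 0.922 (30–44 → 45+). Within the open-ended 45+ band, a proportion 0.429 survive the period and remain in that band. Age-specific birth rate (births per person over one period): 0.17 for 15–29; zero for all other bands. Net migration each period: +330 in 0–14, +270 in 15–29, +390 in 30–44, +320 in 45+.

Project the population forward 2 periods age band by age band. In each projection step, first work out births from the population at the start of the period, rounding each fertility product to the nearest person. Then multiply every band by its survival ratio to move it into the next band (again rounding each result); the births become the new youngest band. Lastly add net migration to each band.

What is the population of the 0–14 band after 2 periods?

[period 1]
Births: 41500 × 0.17 = 7055
15–29: 37000 × 0.96 = 35520
30–44: 41500 × 0.968 = 40172
45+: 20500 × 0.922 + 65000 × 0.429 = 18901 + 27885 = 46786
Net migration: 0–14 + 330 → 7385; 15–29 + 270 → 35790; 30–44 + 390 → 40562; 45+ + 320 → 47106
→ [7385, 35790, 40562, 47106]
[period 2]
Births: 35790 × 0.17 = 6084
15–29: 7385 × 0.96 = 7090
30–44: 35790 × 0.968 = 34645
45+: 40562 × 0.922 + 47106 × 0.429 = 37398 + 20208 = 57606
Net migration: 0–14 + 330 → 6414; 15–29 + 270 → 7360; 30–44 + 390 → 35035; 45+ + 320 → 57926
→ [6414, 7360, 35035, 57926]

6414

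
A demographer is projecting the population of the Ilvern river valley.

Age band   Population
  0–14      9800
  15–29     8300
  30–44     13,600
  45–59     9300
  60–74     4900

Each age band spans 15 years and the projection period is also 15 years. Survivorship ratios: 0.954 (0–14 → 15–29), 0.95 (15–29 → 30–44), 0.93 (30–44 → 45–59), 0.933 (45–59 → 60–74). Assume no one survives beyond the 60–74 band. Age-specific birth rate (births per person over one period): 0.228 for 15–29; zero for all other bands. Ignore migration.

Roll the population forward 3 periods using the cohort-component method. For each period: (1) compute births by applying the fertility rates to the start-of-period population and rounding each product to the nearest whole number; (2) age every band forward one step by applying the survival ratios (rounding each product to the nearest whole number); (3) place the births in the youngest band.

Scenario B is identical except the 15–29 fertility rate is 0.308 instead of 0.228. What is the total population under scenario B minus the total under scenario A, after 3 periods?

1653

(Groups numbered youngest = 1 to oldest = 5.)
Period 1:
Births: 8300 × 0.228 = 1892
Group 2: 9800 × 0.954 = 9349
Group 3: 8300 × 0.95 = 7885
Group 4: 13600 × 0.93 = 12648
Group 5: 9300 × 0.933 = 8677
End of period: [1892, 9349, 7885, 12648, 8677]
Period 2:
Births: 9349 × 0.228 = 2132
Group 2: 1892 × 0.954 = 1805
Group 3: 9349 × 0.95 = 8882
Group 4: 7885 × 0.93 = 7333
Group 5: 12648 × 0.933 = 11801
End of period: [2132, 1805, 8882, 7333, 11801]
Period 3:
Births: 1805 × 0.228 = 412
Group 2: 2132 × 0.954 = 2034
Group 3: 1805 × 0.95 = 1715
Group 4: 8882 × 0.93 = 8260
Group 5: 7333 × 0.933 = 6842
End of period: [412, 2034, 1715, 8260, 6842]
Scenario A total after 3 periods: 19263
Scenario B projection —
Period 1:
Births: 8300 × 0.308 = 2556
Group 2: 9800 × 0.954 = 9349
Group 3: 8300 × 0.95 = 7885
Group 4: 13600 × 0.93 = 12648
Group 5: 9300 × 0.933 = 8677
End of period: [2556, 9349, 7885, 12648, 8677]
Period 2:
Births: 9349 × 0.308 = 2879
Group 2: 2556 × 0.954 = 2438
Group 3: 9349 × 0.95 = 8882
Group 4: 7885 × 0.93 = 7333
Group 5: 12648 × 0.933 = 11801
End of period: [2879, 2438, 8882, 7333, 11801]
Period 3:
Births: 2438 × 0.308 = 751
Group 2: 2879 × 0.954 = 2747
Group 3: 2438 × 0.95 = 2316
Group 4: 8882 × 0.93 = 8260
Group 5: 7333 × 0.933 = 6842
End of period: [751, 2747, 2316, 8260, 6842]
Scenario B total after 3 periods: 20916
Difference B − A = 20916 − 19263 = 1653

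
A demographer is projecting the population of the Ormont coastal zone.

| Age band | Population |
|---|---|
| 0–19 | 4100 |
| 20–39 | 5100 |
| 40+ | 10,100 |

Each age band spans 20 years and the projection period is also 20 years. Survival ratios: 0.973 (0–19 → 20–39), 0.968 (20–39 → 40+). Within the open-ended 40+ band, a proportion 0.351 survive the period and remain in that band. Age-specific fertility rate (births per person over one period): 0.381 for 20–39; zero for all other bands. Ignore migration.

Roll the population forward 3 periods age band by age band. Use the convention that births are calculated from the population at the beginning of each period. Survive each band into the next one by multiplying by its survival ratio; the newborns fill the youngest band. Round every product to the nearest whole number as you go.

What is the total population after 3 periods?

Period 1:
Births: 5100 × 0.381 = 1943
20–39: 4100 × 0.973 = 3989
40+: 5100 × 0.968 + 10100 × 0.351 = 4937 + 3545 = 8482
→ [1943, 3989, 8482]
Period 2:
Births: 3989 × 0.381 = 1520
20–39: 1943 × 0.973 = 1891
40+: 3989 × 0.968 + 8482 × 0.351 = 3861 + 2977 = 6838
→ [1520, 1891, 6838]
Period 3:
Births: 1891 × 0.381 = 720
20–39: 1520 × 0.973 = 1479
40+: 1891 × 0.968 + 6838 × 0.351 = 1830 + 2400 = 4230
→ [720, 1479, 4230]
Total after period 3: 720 + 1479 + 4230 = 6429

6429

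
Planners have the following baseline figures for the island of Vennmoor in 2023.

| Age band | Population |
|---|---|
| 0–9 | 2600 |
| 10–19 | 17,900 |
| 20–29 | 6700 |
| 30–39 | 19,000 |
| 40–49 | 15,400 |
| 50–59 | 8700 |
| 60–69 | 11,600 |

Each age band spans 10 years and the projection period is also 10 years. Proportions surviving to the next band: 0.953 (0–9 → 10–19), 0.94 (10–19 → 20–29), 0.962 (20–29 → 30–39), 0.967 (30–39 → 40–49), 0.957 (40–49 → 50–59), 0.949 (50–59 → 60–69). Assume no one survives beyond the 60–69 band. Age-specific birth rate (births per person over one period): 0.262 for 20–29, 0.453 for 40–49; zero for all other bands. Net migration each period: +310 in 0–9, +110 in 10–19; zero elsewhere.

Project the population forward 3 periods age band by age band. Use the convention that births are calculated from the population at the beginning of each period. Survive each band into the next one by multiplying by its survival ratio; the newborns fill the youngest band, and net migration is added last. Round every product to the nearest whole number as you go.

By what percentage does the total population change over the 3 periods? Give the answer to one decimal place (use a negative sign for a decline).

-20.4

Let band 1 be 0–9 through band 7 = 60–69.
After projecting period 1:
Births: 6700 × 0.262 = 1755 ; 15400 × 0.453 = 6976 — total 8731
Band 2: 2600 × 0.953 = 2478
Band 3: 17900 × 0.94 = 16826
Band 4: 6700 × 0.962 = 6445
Band 5: 19000 × 0.967 = 18373
Band 6: 15400 × 0.957 = 14738
Band 7: 8700 × 0.949 = 8256
Net migration: Band 1 + 310 → 9041; Band 2 + 110 → 2588
End of period: [9041, 2588, 16826, 6445, 18373, 14738, 8256]
After projecting period 2:
Births: 16826 × 0.262 = 4408 ; 18373 × 0.453 = 8323 — total 12731
Band 2: 9041 × 0.953 = 8616
Band 3: 2588 × 0.94 = 2433
Band 4: 16826 × 0.962 = 16187
Band 5: 6445 × 0.967 = 6232
Band 6: 18373 × 0.957 = 17583
Band 7: 14738 × 0.949 = 13986
Net migration: Band 1 + 310 → 13041; Band 2 + 110 → 8726
End of period: [13041, 8726, 2433, 16187, 6232, 17583, 13986]
After projecting period 3:
Births: 2433 × 0.262 = 637 ; 6232 × 0.453 = 2823 — total 3460
Band 2: 13041 × 0.953 = 12428
Band 3: 8726 × 0.94 = 8202
Band 4: 2433 × 0.962 = 2341
Band 5: 16187 × 0.967 = 15653
Band 6: 6232 × 0.957 = 5964
Band 7: 17583 × 0.949 = 16686
Net migration: Band 1 + 310 → 3770; Band 2 + 110 → 12538
End of period: [3770, 12538, 8202, 2341, 15653, 5964, 16686]
Total: 81900 → 65154; change = -16746; percentage change = -20.4%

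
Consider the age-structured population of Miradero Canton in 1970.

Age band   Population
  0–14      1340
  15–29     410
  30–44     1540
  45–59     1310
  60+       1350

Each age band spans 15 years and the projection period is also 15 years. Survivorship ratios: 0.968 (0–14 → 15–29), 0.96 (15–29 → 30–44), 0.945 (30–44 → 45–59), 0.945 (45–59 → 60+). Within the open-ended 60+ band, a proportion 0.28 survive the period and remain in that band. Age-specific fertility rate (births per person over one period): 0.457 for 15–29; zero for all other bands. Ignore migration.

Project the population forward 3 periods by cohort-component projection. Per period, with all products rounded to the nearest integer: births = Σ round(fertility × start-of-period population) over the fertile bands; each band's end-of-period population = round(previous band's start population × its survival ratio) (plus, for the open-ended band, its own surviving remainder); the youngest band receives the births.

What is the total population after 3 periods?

Numbering the groups 1..5 from youngest to oldest:
Period 1:
Births: 410 × 0.457 = 187
Group 2: 1340 × 0.968 = 1297
Group 3: 410 × 0.96 = 394
Group 4: 1540 × 0.945 = 1455
Group 5: 1310 × 0.945 + 1350 × 0.28 = 1238 + 378 = 1616
→ [187, 1297, 394, 1455, 1616]
Period 2:
Births: 1297 × 0.457 = 593
Group 2: 187 × 0.968 = 181
Group 3: 1297 × 0.96 = 1245
Group 4: 394 × 0.945 = 372
Group 5: 1455 × 0.945 + 1616 × 0.28 = 1375 + 452 = 1827
→ [593, 181, 1245, 372, 1827]
Period 3:
Births: 181 × 0.457 = 83
Group 2: 593 × 0.968 = 574
Group 3: 181 × 0.96 = 174
Group 4: 1245 × 0.945 = 1177
Group 5: 372 × 0.945 + 1827 × 0.28 = 352 + 512 = 864
→ [83, 574, 174, 1177, 864]
Total after period 3: 83 + 574 + 174 + 1177 + 864 = 2872

2872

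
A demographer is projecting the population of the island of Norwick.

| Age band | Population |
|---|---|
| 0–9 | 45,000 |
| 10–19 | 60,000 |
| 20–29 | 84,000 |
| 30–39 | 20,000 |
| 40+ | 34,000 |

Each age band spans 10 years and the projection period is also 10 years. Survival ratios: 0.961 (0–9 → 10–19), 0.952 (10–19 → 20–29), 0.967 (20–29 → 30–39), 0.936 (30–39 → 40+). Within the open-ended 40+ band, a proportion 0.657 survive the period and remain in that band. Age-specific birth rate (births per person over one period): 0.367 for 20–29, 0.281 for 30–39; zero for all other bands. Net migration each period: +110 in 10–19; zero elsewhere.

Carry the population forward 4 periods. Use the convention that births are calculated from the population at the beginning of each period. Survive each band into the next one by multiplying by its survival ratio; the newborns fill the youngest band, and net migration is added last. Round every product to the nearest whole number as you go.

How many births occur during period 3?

After projecting period 1:
Births: 84000 × 0.367 = 30828  |  20000 × 0.281 = 5620 → 36448
10–19: 45000 × 0.961 = 43245
20–29: 60000 × 0.952 = 57120
30–39: 84000 × 0.967 = 81228
40+: 20000 × 0.936 + 34000 × 0.657 = 18720 + 22338 = 41058
Net migration: 10–19 + 110 → 43355
→ [36448, 43355, 57120, 81228, 41058]
After projecting period 2:
Births: 57120 × 0.367 = 20963  |  81228 × 0.281 = 22825 → 43788
10–19: 36448 × 0.961 = 35027
20–29: 43355 × 0.952 = 41274
30–39: 57120 × 0.967 = 55235
40+: 81228 × 0.936 + 41058 × 0.657 = 76029 + 26975 = 103004
Net migration: 10–19 + 110 → 35137
→ [43788, 35137, 41274, 55235, 103004]
After projecting period 3:
Births: 41274 × 0.367 = 15148  |  55235 × 0.281 = 15521 → 30669
10–19: 43788 × 0.961 = 42080
20–29: 35137 × 0.952 = 33450
30–39: 41274 × 0.967 = 39912
40+: 55235 × 0.936 + 103004 × 0.657 = 51700 + 67674 = 119374
Net migration: 10–19 + 110 → 42190
→ [30669, 42190, 33450, 39912, 119374]

30669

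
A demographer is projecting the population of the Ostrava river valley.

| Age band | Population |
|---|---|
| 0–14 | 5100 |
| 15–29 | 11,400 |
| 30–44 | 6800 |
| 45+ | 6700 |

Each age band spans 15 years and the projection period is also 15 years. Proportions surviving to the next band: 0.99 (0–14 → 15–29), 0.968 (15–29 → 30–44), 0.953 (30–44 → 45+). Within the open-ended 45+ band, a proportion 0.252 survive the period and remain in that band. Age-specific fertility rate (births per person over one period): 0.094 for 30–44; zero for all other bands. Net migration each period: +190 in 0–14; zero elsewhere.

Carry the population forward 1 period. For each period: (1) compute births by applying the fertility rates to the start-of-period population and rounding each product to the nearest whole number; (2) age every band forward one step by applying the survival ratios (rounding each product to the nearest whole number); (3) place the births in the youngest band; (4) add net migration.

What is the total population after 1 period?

After projecting period 1:
Births: 6800 * 0.094 = 639
15–29: 5100 * 0.99 = 5049
30–44: 11400 * 0.968 = 11035
45+: 6800 * 0.953 + 6700 * 0.252 = 6480 + 1688 = 8168
Net migration: 0–14 + 190 → 829
→ [829, 5049, 11035, 8168]
Total after period 1: 829 + 5049 + 11035 + 8168 = 25081

25081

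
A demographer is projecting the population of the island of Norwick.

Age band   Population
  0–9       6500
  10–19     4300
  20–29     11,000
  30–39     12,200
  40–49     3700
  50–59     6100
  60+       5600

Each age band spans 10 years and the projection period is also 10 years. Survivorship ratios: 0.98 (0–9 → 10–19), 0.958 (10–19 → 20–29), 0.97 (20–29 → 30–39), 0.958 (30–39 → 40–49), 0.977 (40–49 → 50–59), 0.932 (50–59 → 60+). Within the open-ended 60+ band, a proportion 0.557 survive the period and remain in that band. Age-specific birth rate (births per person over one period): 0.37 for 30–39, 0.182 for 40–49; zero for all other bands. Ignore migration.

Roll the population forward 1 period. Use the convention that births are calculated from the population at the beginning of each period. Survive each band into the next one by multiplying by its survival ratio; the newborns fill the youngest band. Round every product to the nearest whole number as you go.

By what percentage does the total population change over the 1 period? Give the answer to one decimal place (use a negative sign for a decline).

— Period 1 —
Births: 12200 × 0.37 = 4514, 3700 × 0.182 = 673 → 5187
10–19: 6500 × 0.98 = 6370
20–29: 4300 × 0.958 = 4119
30–39: 11000 × 0.97 = 10670
40–49: 12200 × 0.958 = 11688
50–59: 3700 × 0.977 = 3615
60+: 6100 × 0.932 + 5600 × 0.557 = 5685 + 3119 = 8804
Population now: 0–9=5187, 10–19=6370, 20–29=4119, 30–39=10670, 40–49=11688, 50–59=3615, 60+=8804
Total: 49400 → 50453; change = 1053; percentage change = 2.1%

2.1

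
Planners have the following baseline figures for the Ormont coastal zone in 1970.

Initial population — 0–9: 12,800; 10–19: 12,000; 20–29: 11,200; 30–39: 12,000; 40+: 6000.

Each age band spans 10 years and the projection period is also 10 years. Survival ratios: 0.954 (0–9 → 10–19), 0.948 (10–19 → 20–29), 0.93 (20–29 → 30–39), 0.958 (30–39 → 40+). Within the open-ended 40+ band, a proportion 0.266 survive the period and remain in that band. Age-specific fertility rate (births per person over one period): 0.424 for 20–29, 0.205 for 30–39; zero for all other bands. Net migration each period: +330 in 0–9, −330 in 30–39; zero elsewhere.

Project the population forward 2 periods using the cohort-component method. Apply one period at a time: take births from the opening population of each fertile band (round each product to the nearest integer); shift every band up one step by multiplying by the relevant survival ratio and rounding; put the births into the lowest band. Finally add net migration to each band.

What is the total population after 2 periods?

— Period 1 —
Births: 11200 * 0.424 = 4749 ; 12000 * 0.205 = 2460 ⇒ total 7209
10–19: 12800 * 0.954 = 12211
20–29: 12000 * 0.948 = 11376
30–39: 11200 * 0.93 = 10416
40+: 12000 * 0.958 + 6000 * 0.266 = 11496 + 1596 = 13092
Net migration: 0–9 + 330 → 7539; 30–39 − 330 → 10086
Population now: 0–9=7539, 10–19=12211, 20–29=11376, 30–39=10086, 40+=13092
— Period 2 —
Births: 11376 * 0.424 = 4823 ; 10086 * 0.205 = 2068 ⇒ total 6891
10–19: 7539 * 0.954 = 7192
20–29: 12211 * 0.948 = 11576
30–39: 11376 * 0.93 = 10580
40+: 10086 * 0.958 + 13092 * 0.266 = 9662 + 3482 = 13144
Net migration: 0–9 + 330 → 7221; 30–39 − 330 → 10250
Population now: 0–9=7221, 10–19=7192, 20–29=11576, 30–39=10250, 40+=13144
Total after period 2: 7221 + 7192 + 11576 + 10250 + 13144 = 49383

49383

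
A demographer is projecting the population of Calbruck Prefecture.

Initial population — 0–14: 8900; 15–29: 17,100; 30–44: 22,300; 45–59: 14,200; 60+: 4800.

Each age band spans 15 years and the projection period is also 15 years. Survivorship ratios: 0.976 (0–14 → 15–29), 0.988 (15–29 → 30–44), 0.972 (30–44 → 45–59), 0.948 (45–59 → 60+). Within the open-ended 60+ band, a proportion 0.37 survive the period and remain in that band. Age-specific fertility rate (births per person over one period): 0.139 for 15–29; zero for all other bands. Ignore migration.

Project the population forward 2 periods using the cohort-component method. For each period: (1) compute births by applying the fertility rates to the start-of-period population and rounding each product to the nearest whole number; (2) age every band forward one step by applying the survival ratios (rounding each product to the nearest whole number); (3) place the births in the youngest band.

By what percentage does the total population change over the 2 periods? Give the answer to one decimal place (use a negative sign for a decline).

Let group 1 be 0–14 through group 5 = 60+.
Period 1.
Births: 17100 * 0.139 = 2377
Group 2: 8900 * 0.976 = 8686
Group 3: 17100 * 0.988 = 16895
Group 4: 22300 * 0.972 = 21676
Group 5: 14200 * 0.948 + 4800 * 0.37 = 13462 + 1776 = 15238
→ [2377, 8686, 16895, 21676, 15238]
Period 2.
Births: 8686 * 0.139 = 1207
Group 2: 2377 * 0.976 = 2320
Group 3: 8686 * 0.988 = 8582
Group 4: 16895 * 0.972 = 16422
Group 5: 21676 * 0.948 + 15238 * 0.37 = 20549 + 5638 = 26187
→ [1207, 2320, 8582, 16422, 26187]
Total: 67300 → 54718; change = -12582; percentage change = -18.7%

-18.7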